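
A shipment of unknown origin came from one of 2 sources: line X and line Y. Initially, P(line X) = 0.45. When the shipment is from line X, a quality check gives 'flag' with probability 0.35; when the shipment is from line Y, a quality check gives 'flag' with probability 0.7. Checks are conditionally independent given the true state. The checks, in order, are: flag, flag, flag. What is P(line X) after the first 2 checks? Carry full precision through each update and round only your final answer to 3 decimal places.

0.170

After 'flag': P(line X) = 0.35·0.4500 / (0.35·0.4500 + 0.7·0.5500) ≈ 0.2903
After 'flag': P(line X) = 0.35·0.2903 / (0.35·0.2903 + 0.7·0.7097) ≈ 0.1698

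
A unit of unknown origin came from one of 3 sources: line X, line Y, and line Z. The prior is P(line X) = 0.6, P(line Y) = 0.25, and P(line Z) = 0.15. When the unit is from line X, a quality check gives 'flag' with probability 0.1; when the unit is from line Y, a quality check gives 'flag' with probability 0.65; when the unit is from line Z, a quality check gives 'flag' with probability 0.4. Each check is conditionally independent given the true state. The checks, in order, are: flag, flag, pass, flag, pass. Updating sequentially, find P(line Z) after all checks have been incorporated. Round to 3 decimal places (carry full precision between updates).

0.280

After 'flag': normaliser = 0.1·0.6000 + 0.65·0.2500 + 0.4·0.1500; P(line X) ≈ 0.2124, P(line Y) ≈ 0.5752, P(line Z) ≈ 0.2124
After 'flag': normaliser = 0.1·0.2124 + 0.65·0.5752 + 0.4·0.2124; P(line X) ≈ 0.0442, P(line Y) ≈ 0.7788, P(line Z) ≈ 0.1770
After 'pass': normaliser = 0.9·0.0442 + 0.35·0.7788 + 0.6·0.1770; P(line X) ≈ 0.0951, P(line Y) ≈ 0.6512, P(line Z) ≈ 0.2537
After 'flag': normaliser = 0.1·0.0951 + 0.65·0.6512 + 0.4·0.2537; P(line X) ≈ 0.0178, P(line Y) ≈ 0.7923, P(line Z) ≈ 0.1899
After 'pass': normaliser = 0.9·0.0178 + 0.35·0.7923 + 0.6·0.1899; P(line X) ≈ 0.0393, P(line Y) ≈ 0.6809, P(line Z) ≈ 0.2798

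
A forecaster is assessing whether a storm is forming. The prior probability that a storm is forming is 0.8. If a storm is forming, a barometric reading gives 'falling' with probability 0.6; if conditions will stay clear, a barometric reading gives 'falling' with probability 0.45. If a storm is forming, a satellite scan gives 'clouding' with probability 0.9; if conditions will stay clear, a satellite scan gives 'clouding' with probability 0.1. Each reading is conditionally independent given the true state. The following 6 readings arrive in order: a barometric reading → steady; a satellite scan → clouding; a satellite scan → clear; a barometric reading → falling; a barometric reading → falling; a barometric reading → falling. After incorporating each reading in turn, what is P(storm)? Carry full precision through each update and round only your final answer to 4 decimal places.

After a barometric reading='steady': P(storm) = 0.4·0.8000 / (0.4·0.8000 + 0.55·0.2000) ≈ 0.7442
After a satellite scan='clouding': P(storm) = 0.9·0.7442 / (0.9·0.7442 + 0.1·0.2558) ≈ 0.9632
After a satellite scan='clear': P(storm) = 0.1·0.9632 / (0.1·0.9632 + 0.9·0.0368) ≈ 0.7442
After a barometric reading='falling': P(storm) = 0.6·0.7442 / (0.6·0.7442 + 0.45·0.2558) ≈ 0.7950
After a barometric reading='falling': P(storm) = 0.6·0.7950 / (0.6·0.7950 + 0.45·0.2050) ≈ 0.8380
After a barometric reading='falling': P(storm) = 0.6·0.8380 / (0.6·0.8380 + 0.45·0.1620) ≈ 0.8733

0.8733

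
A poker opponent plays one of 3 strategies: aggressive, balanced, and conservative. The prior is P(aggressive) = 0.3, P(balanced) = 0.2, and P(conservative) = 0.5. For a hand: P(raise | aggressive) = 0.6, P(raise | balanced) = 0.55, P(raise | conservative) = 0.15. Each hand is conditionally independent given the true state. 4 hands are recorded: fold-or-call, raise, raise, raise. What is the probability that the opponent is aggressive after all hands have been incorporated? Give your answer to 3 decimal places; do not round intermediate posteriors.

After 'fold-or-call': normaliser = 0.4·0.3000 + 0.45·0.2000 + 0.85·0.5000; P(aggressive) ≈ 0.1890, P(balanced) ≈ 0.1417, P(conservative) ≈ 0.6693
After 'raise': normaliser = 0.6·0.1890 + 0.55·0.1417 + 0.15·0.6693; P(aggressive) ≈ 0.3887, P(balanced) ≈ 0.2672, P(conservative) ≈ 0.3441
After 'raise': normaliser = 0.6·0.3887 + 0.55·0.2672 + 0.15·0.3441; P(aggressive) ≈ 0.5401, P(balanced) ≈ 0.3404, P(conservative) ≈ 0.1195
After 'raise': normaliser = 0.6·0.5401 + 0.55·0.3404 + 0.15·0.1195; P(aggressive) ≈ 0.6124, P(balanced) ≈ 0.3538, P(conservative) ≈ 0.0339

0.612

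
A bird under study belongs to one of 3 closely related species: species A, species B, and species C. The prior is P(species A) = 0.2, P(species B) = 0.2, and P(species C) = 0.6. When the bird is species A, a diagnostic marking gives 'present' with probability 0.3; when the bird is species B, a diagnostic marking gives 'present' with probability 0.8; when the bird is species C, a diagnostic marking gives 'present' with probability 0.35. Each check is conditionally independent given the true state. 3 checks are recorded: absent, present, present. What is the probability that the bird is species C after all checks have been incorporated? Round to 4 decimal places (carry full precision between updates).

After 'absent': normaliser = 0.7·0.2000 + 0.2·0.2000 + 0.65·0.6000; P(species A) ≈ 0.2456, P(species B) ≈ 0.0702, P(species C) ≈ 0.6842
After 'present': normaliser = 0.3·0.2456 + 0.8·0.0702 + 0.35·0.6842; P(species A) ≈ 0.1995, P(species B) ≈ 0.1520, P(species C) ≈ 0.6485
After 'present': normaliser = 0.3·0.1995 + 0.8·0.1520 + 0.35·0.6485; P(species A) ≈ 0.1466, P(species B) ≈ 0.2978, P(species C) ≈ 0.5557

0.5557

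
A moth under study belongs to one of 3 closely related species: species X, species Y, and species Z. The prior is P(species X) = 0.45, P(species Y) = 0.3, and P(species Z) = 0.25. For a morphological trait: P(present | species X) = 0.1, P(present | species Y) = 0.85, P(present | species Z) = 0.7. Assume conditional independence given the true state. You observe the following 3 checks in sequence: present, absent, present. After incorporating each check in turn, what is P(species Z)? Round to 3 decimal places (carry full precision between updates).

0.501

Each posterior becomes the prior for the next update.
After 'present': normaliser = 0.1·0.4500 + 0.85·0.3000 + 0.7·0.2500; P(species X) ≈ 0.0947, P(species Y) ≈ 0.5368, P(species Z) ≈ 0.3684
After 'absent': normaliser = 0.9·0.0947 + 0.15·0.5368 + 0.3·0.3684; P(species X) ≈ 0.3086, P(species Y) ≈ 0.2914, P(species Z) ≈ 0.4000
After 'present': normaliser = 0.1·0.3086 + 0.85·0.2914 + 0.7·0.4000; P(species X) ≈ 0.0552, P(species Y) ≈ 0.4435, P(species Z) ≈ 0.5013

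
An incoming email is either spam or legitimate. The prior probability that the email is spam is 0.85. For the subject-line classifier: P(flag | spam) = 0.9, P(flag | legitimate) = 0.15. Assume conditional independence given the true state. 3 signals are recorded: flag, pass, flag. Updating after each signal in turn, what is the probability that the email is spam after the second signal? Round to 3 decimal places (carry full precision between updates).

0.800

After 'flag': P(spam) = 0.9·0.8500 / (0.9·0.8500 + 0.15·0.1500) ≈ 0.9714
After 'pass': P(spam) = 0.1·0.9714 / (0.1·0.9714 + 0.85·0.0286) ≈ 0.8000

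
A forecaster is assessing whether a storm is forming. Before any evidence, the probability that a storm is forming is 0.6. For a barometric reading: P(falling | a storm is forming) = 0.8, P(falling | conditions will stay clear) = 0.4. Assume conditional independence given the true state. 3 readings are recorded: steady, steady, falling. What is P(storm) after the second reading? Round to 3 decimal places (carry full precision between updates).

After 'steady': P(storm) = 0.2·0.6000 / (0.2·0.6000 + 0.6·0.4000) ≈ 0.3333
After 'steady': P(storm) = 0.2·0.3333 / (0.2·0.3333 + 0.6·0.6667) ≈ 0.1429

0.143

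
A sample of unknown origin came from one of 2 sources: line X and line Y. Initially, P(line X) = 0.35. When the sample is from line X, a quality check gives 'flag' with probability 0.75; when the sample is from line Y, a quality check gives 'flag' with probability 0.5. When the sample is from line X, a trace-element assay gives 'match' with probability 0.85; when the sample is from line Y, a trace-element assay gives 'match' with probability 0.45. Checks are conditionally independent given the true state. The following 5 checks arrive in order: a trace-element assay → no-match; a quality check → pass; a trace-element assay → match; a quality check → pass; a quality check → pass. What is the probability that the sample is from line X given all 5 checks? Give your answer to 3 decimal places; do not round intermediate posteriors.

After a trace-element assay='no-match': P(line X) = 0.15·0.3500 / (0.15·0.3500 + 0.55·0.6500) ≈ 0.1280
After a quality check='pass': P(line X) = 0.25·0.1280 / (0.25·0.1280 + 0.5·0.8720) ≈ 0.0684
After a trace-element assay='match': P(line X) = 0.85·0.0684 / (0.85·0.0684 + 0.45·0.9316) ≈ 0.1218
After a quality check='pass': P(line X) = 0.25·0.1218 / (0.25·0.1218 + 0.5·0.8782) ≈ 0.0649
After a quality check='pass': P(line X) = 0.25·0.0649 / (0.25·0.0649 + 0.5·0.9351) ≈ 0.0335

0.034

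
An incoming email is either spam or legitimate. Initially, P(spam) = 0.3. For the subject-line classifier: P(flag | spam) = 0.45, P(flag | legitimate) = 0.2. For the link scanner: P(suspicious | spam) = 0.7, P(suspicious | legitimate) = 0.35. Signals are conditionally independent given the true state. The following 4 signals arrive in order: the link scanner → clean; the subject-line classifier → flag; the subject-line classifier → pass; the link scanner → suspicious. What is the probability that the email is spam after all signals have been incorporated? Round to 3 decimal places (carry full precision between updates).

0.380

After the link scanner='clean': P(spam) = 0.3·0.3000 / (0.3·0.3000 + 0.65·0.7000) ≈ 0.1651
After the subject-line classifier='flag': P(spam) = 0.45·0.1651 / (0.45·0.1651 + 0.2·0.8349) ≈ 0.3080
After the subject-line classifier='pass': P(spam) = 0.55·0.3080 / (0.55·0.3080 + 0.8·0.6920) ≈ 0.2343
After the link scanner='suspicious': P(spam) = 0.7·0.2343 / (0.7·0.2343 + 0.35·0.7657) ≈ 0.3796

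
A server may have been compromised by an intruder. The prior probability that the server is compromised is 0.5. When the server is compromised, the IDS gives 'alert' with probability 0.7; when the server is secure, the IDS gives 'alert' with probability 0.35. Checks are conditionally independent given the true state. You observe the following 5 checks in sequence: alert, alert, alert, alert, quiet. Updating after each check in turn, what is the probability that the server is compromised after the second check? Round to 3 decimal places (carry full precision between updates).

After 'alert': P(compromised) = 0.7·0.5000 / (0.7·0.5000 + 0.35·0.5000) ≈ 0.6667
After 'alert': P(compromised) = 0.7·0.6667 / (0.7·0.6667 + 0.35·0.3333) ≈ 0.8000

0.800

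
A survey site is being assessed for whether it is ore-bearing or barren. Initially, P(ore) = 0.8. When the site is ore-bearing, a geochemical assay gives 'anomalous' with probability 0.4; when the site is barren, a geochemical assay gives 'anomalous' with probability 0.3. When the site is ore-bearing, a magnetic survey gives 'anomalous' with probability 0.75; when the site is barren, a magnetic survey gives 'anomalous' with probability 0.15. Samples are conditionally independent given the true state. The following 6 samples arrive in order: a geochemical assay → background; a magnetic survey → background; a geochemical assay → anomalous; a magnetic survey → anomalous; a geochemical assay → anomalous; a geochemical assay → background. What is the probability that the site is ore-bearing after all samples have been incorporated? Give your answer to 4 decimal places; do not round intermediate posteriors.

After a geochemical assay='background': P(ore) = 0.6·0.8000 / (0.6·0.8000 + 0.7·0.2000) ≈ 0.7742
After a magnetic survey='background': P(ore) = 0.25·0.7742 / (0.25·0.7742 + 0.85·0.2258) ≈ 0.5021
After a geochemical assay='anomalous': P(ore) = 0.4·0.5021 / (0.4·0.5021 + 0.3·0.4979) ≈ 0.5735
After a magnetic survey='anomalous': P(ore) = 0.75·0.5735 / (0.75·0.5735 + 0.15·0.4265) ≈ 0.8705
After a geochemical assay='anomalous': P(ore) = 0.4·0.8705 / (0.4·0.8705 + 0.3·0.1295) ≈ 0.8996
After a geochemical assay='background': P(ore) = 0.6·0.8996 / (0.6·0.8996 + 0.7·0.1004) ≈ 0.8848

0.8848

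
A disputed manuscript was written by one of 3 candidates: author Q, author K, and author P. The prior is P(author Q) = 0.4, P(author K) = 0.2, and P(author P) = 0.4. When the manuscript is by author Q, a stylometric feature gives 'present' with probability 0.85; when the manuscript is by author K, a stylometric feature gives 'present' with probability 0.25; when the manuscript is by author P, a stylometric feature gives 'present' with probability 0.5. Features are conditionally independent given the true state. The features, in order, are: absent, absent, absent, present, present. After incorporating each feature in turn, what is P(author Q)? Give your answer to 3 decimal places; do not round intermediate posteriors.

0.052

After 'absent': normaliser = 0.15·0.4000 + 0.75·0.2000 + 0.5·0.4000; P(author Q) ≈ 0.1463, P(author K) ≈ 0.3659, P(author P) ≈ 0.4878
After 'absent': normaliser = 0.15·0.1463 + 0.75·0.3659 + 0.5·0.4878; P(author Q) ≈ 0.0406, P(author K) ≈ 0.5079, P(author P) ≈ 0.4515
After 'absent': normaliser = 0.15·0.0406 + 0.75·0.5079 + 0.5·0.4515; P(author Q) ≈ 0.0099, P(author K) ≈ 0.6217, P(author P) ≈ 0.3684
After 'present': normaliser = 0.85·0.0099 + 0.25·0.6217 + 0.5·0.3684; P(author Q) ≈ 0.0243, P(author K) ≈ 0.4465, P(author P) ≈ 0.5292
After 'present': normaliser = 0.85·0.0243 + 0.25·0.4465 + 0.5·0.5292; P(author Q) ≈ 0.0520, P(author K) ≈ 0.2813, P(author P) ≈ 0.6667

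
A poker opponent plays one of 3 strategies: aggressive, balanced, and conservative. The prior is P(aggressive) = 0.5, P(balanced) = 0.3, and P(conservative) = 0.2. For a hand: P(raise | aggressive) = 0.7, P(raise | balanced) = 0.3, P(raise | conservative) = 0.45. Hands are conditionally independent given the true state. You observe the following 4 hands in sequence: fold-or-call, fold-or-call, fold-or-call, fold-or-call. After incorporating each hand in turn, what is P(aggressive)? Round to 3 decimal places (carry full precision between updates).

Apply Bayes' rule sequentially, carrying P(aggressive) forward.
After 'fold-or-call': normaliser = 0.3·0.5000 + 0.7·0.3000 + 0.55·0.2000; P(aggressive) ≈ 0.3191, P(balanced) ≈ 0.4468, P(conservative) ≈ 0.2340
After 'fold-or-call': normaliser = 0.3·0.3191 + 0.7·0.4468 + 0.55·0.2340; P(aggressive) ≈ 0.1782, P(balanced) ≈ 0.5822, P(conservative) ≈ 0.2396
After 'fold-or-call': normaliser = 0.3·0.1782 + 0.7·0.5822 + 0.55·0.2396; P(aggressive) ≈ 0.0902, P(balanced) ≈ 0.6875, P(conservative) ≈ 0.2223
After 'fold-or-call': normaliser = 0.3·0.0902 + 0.7·0.6875 + 0.55·0.2223; P(aggressive) ≈ 0.0429, P(balanced) ≈ 0.7632, P(conservative) ≈ 0.1939

0.043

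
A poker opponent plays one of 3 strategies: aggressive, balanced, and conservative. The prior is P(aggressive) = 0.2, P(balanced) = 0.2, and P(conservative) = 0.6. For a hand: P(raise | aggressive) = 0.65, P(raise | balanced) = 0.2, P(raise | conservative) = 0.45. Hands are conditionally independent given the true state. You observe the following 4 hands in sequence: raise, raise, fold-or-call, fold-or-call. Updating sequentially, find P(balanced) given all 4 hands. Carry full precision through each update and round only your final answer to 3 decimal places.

0.098

After 'raise': normaliser = 0.65·0.2000 + 0.2·0.2000 + 0.45·0.6000; P(aggressive) ≈ 0.2955, P(balanced) ≈ 0.0909, P(conservative) ≈ 0.6136
After 'raise': normaliser = 0.65·0.2955 + 0.2·0.0909 + 0.45·0.6136; P(aggressive) ≈ 0.3949, P(balanced) ≈ 0.0374, P(conservative) ≈ 0.5678
After 'fold-or-call': normaliser = 0.35·0.3949 + 0.8·0.0374 + 0.55·0.5678; P(aggressive) ≈ 0.2877, P(balanced) ≈ 0.0623, P(conservative) ≈ 0.6500
After 'fold-or-call': normaliser = 0.35·0.2877 + 0.8·0.0623 + 0.55·0.6500; P(aggressive) ≈ 0.1982, P(balanced) ≈ 0.0980, P(conservative) ≈ 0.7038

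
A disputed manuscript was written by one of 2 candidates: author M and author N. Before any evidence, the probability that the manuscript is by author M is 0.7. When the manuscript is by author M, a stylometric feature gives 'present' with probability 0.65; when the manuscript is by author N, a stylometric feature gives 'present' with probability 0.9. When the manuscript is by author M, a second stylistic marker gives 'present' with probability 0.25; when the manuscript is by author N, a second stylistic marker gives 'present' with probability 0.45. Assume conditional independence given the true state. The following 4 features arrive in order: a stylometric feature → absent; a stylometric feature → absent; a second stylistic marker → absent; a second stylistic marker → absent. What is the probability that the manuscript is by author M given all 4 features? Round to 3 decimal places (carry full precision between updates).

0.982

After a stylometric feature='absent': P(author M) = 0.35·0.7000 / (0.35·0.7000 + 0.1·0.3000) ≈ 0.8909
After a stylometric feature='absent': P(author M) = 0.35·0.8909 / (0.35·0.8909 + 0.1·0.1091) ≈ 0.9662
After a second stylistic marker='absent': P(author M) = 0.75·0.9662 / (0.75·0.9662 + 0.55·0.0338) ≈ 0.9750
After a second stylistic marker='absent': P(author M) = 0.75·0.9750 / (0.75·0.9750 + 0.55·0.0250) ≈ 0.9815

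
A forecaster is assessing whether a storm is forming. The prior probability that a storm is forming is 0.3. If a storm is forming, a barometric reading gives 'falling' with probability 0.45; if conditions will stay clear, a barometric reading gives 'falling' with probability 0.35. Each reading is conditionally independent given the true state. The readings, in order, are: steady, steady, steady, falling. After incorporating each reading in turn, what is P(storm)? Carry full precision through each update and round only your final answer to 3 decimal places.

Each posterior becomes the prior for the next update.
After 'steady': P(storm) = 0.55·0.3000 / (0.55·0.3000 + 0.65·0.7000) ≈ 0.2661
After 'steady': P(storm) = 0.55·0.2661 / (0.55·0.2661 + 0.65·0.7339) ≈ 0.2348
After 'steady': P(storm) = 0.55·0.2348 / (0.55·0.2348 + 0.65·0.7652) ≈ 0.2061
After 'falling': P(storm) = 0.45·0.2061 / (0.45·0.2061 + 0.35·0.7939) ≈ 0.2503

0.250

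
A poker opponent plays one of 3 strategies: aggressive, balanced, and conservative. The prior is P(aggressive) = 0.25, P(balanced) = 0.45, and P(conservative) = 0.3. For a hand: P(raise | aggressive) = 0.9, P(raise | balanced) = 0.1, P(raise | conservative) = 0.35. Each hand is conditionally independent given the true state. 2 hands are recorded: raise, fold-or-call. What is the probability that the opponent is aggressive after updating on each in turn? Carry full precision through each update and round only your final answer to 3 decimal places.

Apply Bayes' rule sequentially, carrying P(aggressive) forward.
After 'raise': normaliser = 0.9·0.2500 + 0.1·0.4500 + 0.35·0.3000; P(aggressive) ≈ 0.6000, P(balanced) ≈ 0.1200, P(conservative) ≈ 0.2800
After 'fold-or-call': normaliser = 0.1·0.6000 + 0.9·0.1200 + 0.65·0.2800; P(aggressive) ≈ 0.1714, P(balanced) ≈ 0.3086, P(conservative) ≈ 0.5200

0.171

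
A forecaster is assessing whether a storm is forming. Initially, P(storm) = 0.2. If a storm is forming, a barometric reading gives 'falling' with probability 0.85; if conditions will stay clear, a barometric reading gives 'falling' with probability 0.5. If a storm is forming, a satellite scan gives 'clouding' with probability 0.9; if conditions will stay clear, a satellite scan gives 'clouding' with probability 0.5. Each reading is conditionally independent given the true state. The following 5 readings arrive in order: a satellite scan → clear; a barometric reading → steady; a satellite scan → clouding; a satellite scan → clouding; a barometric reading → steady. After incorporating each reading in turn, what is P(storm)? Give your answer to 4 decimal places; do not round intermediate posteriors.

0.0144

After a satellite scan='clear': P(storm) = 0.1·0.2000 / (0.1·0.2000 + 0.5·0.8000) ≈ 0.0476
After a barometric reading='steady': P(storm) = 0.15·0.0476 / (0.15·0.0476 + 0.5·0.9524) ≈ 0.0148
After a satellite scan='clouding': P(storm) = 0.9·0.0148 / (0.9·0.0148 + 0.5·0.9852) ≈ 0.0263
After a satellite scan='clouding': P(storm) = 0.9·0.0263 / (0.9·0.0263 + 0.5·0.9737) ≈ 0.0463
After a barometric reading='steady': P(storm) = 0.15·0.0463 / (0.15·0.0463 + 0.5·0.9537) ≈ 0.0144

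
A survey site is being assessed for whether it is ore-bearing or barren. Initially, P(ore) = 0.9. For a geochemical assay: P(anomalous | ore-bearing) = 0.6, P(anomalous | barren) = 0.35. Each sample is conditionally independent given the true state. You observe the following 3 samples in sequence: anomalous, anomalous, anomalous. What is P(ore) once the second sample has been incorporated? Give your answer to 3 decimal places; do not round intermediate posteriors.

0.964

After 'anomalous': P(ore) = 0.6·0.9000 / (0.6·0.9000 + 0.35·0.1000) ≈ 0.9391
After 'anomalous': P(ore) = 0.6·0.9391 / (0.6·0.9391 + 0.35·0.0609) ≈ 0.9636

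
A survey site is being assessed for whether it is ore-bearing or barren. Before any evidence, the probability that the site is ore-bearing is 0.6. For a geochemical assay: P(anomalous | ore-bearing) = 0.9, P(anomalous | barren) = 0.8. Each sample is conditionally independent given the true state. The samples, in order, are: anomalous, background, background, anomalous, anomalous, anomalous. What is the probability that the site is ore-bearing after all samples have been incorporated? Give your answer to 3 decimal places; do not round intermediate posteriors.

0.375

After 'anomalous': P(ore) = 0.9·0.6000 / (0.9·0.6000 + 0.8·0.4000) ≈ 0.6279
After 'background': P(ore) = 0.1·0.6279 / (0.1·0.6279 + 0.2·0.3721) ≈ 0.4576
After 'background': P(ore) = 0.1·0.4576 / (0.1·0.4576 + 0.2·0.5424) ≈ 0.2967
After 'anomalous': P(ore) = 0.9·0.2967 / (0.9·0.2967 + 0.8·0.7033) ≈ 0.3219
After 'anomalous': P(ore) = 0.9·0.3219 / (0.9·0.3219 + 0.8·0.6781) ≈ 0.3481
After 'anomalous': P(ore) = 0.9·0.3481 / (0.9·0.3481 + 0.8·0.6519) ≈ 0.3753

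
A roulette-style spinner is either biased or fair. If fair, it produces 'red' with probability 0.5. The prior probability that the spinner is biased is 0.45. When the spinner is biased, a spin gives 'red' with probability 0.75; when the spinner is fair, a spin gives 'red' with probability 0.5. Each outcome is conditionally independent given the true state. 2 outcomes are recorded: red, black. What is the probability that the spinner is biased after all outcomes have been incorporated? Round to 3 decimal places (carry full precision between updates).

0.380

After 'red': P(biased) = 0.75·0.4500 / (0.75·0.4500 + 0.5·0.5500) ≈ 0.5510
After 'black': P(biased) = 0.25·0.5510 / (0.25·0.5510 + 0.5·0.4490) ≈ 0.3803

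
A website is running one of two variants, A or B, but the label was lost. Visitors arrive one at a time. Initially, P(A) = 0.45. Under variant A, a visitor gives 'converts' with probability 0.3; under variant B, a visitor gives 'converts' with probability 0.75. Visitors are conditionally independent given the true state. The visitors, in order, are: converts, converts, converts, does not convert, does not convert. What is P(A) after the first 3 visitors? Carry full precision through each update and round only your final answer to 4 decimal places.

After 'converts': P(A) = 0.3·0.4500 / (0.3·0.4500 + 0.75·0.5500) ≈ 0.2466
After 'converts': P(A) = 0.3·0.2466 / (0.3·0.2466 + 0.75·0.7534) ≈ 0.1158
After 'converts': P(A) = 0.3·0.1158 / (0.3·0.1158 + 0.75·0.8842) ≈ 0.0498

0.0498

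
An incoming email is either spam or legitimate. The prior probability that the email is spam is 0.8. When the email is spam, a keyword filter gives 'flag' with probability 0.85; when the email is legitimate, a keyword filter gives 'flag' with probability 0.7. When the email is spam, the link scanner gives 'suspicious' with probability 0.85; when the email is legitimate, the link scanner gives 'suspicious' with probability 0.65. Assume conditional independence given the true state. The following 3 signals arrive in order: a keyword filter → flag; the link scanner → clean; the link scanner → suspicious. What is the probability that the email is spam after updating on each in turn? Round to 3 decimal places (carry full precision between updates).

After a keyword filter='flag': P(spam) = 0.85·0.8000 / (0.85·0.8000 + 0.7·0.2000) ≈ 0.8293
After the link scanner='clean': P(spam) = 0.15·0.8293 / (0.15·0.8293 + 0.35·0.1707) ≈ 0.6755
After the link scanner='suspicious': P(spam) = 0.85·0.6755 / (0.85·0.6755 + 0.65·0.3245) ≈ 0.7313

0.731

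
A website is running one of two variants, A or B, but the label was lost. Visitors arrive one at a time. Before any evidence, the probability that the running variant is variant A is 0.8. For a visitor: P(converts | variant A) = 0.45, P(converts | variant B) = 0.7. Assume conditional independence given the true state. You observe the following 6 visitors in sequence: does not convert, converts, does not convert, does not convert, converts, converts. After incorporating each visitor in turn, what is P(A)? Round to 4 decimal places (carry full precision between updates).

0.8675

After 'does not convert': P(A) = 0.55·0.8000 / (0.55·0.8000 + 0.3·0.2000) ≈ 0.8800
After 'converts': P(A) = 0.45·0.8800 / (0.45·0.8800 + 0.7·0.1200) ≈ 0.8250
After 'does not convert': P(A) = 0.55·0.8250 / (0.55·0.8250 + 0.3·0.1750) ≈ 0.8963
After 'does not convert': P(A) = 0.55·0.8963 / (0.55·0.8963 + 0.3·0.1037) ≈ 0.9406
After 'converts': P(A) = 0.45·0.9406 / (0.45·0.9406 + 0.7·0.0594) ≈ 0.9106
After 'converts': P(A) = 0.45·0.9106 / (0.45·0.9106 + 0.7·0.0894) ≈ 0.8675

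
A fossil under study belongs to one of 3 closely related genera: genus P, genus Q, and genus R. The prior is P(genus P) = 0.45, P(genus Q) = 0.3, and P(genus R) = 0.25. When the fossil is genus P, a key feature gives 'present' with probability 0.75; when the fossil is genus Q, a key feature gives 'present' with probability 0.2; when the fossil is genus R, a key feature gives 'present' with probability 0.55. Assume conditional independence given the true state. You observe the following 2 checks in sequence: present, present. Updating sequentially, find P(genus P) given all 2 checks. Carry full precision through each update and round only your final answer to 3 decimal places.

0.743

Apply Bayes' rule sequentially, carrying P(genus P) forward.
After 'present': normaliser = 0.75·0.4500 + 0.2·0.3000 + 0.55·0.2500; P(genus P) ≈ 0.6308, P(genus Q) ≈ 0.1121, P(genus R) ≈ 0.2570
After 'present': normaliser = 0.75·0.6308 + 0.2·0.1121 + 0.55·0.2570; P(genus P) ≈ 0.7428, P(genus Q) ≈ 0.0352, P(genus R) ≈ 0.2219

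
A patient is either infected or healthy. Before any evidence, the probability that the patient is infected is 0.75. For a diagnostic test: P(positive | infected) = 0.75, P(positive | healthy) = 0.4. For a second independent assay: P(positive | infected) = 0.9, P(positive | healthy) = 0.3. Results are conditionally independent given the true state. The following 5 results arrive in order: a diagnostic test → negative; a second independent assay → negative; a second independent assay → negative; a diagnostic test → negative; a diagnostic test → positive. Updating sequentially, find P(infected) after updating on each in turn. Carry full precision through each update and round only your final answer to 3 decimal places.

After a diagnostic test='negative': P(infected) = 0.25·0.7500 / (0.25·0.7500 + 0.6·0.2500) ≈ 0.5556
After a second independent assay='negative': P(infected) = 0.1·0.5556 / (0.1·0.5556 + 0.7·0.4444) ≈ 0.1515
After a second independent assay='negative': P(infected) = 0.1·0.1515 / (0.1·0.1515 + 0.7·0.8485) ≈ 0.0249
After a diagnostic test='negative': P(infected) = 0.25·0.0249 / (0.25·0.0249 + 0.6·0.9751) ≈ 0.0105
After a diagnostic test='positive': P(infected) = 0.75·0.0105 / (0.75·0.0105 + 0.4·0.9895) ≈ 0.0195

0.020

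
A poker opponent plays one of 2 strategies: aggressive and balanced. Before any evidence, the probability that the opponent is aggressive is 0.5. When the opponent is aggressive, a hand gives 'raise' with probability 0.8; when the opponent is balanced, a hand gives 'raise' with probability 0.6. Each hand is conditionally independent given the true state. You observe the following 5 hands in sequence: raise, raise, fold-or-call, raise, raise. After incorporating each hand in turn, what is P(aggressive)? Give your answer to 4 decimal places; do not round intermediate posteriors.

0.6124

After 'raise': P(aggressive) = 0.8·0.5000 / (0.8·0.5000 + 0.6·0.5000) ≈ 0.5714
After 'raise': P(aggressive) = 0.8·0.5714 / (0.8·0.5714 + 0.6·0.4286) ≈ 0.6400
After 'fold-or-call': P(aggressive) = 0.2·0.6400 / (0.2·0.6400 + 0.4·0.3600) ≈ 0.4706
After 'raise': P(aggressive) = 0.8·0.4706 / (0.8·0.4706 + 0.6·0.5294) ≈ 0.5424
After 'raise': P(aggressive) = 0.8·0.5424 / (0.8·0.5424 + 0.6·0.4576) ≈ 0.6124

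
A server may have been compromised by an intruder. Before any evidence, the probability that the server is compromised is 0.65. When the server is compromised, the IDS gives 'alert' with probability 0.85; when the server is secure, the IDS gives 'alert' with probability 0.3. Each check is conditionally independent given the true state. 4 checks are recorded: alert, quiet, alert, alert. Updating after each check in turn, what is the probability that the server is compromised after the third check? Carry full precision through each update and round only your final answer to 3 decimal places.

0.762

After 'alert': P(compromised) = 0.85·0.6500 / (0.85·0.6500 + 0.3·0.3500) ≈ 0.8403
After 'quiet': P(compromised) = 0.15·0.8403 / (0.15·0.8403 + 0.7·0.1597) ≈ 0.5300
After 'alert': P(compromised) = 0.85·0.5300 / (0.85·0.5300 + 0.3·0.4700) ≈ 0.7616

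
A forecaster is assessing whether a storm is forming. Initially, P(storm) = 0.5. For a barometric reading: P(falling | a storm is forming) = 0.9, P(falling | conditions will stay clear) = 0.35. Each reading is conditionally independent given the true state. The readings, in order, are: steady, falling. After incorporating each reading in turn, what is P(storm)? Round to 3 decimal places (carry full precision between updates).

Apply Bayes' rule sequentially, carrying P(storm) forward.
After 'steady': P(storm) = 0.1·0.5000 / (0.1·0.5000 + 0.65·0.5000) ≈ 0.1333
After 'falling': P(storm) = 0.9·0.1333 / (0.9·0.1333 + 0.35·0.8667) ≈ 0.2835

0.283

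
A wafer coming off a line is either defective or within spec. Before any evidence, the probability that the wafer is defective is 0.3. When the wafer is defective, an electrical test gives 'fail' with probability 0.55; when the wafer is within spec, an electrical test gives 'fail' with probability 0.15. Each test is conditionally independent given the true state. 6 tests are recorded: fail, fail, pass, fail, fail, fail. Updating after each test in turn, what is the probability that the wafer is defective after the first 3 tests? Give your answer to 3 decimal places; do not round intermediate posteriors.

0.753

Apply Bayes' rule sequentially, carrying P(defective) forward.
After 'fail': P(defective) = 0.55·0.3000 / (0.55·0.3000 + 0.15·0.7000) ≈ 0.6111
After 'fail': P(defective) = 0.55·0.6111 / (0.55·0.6111 + 0.15·0.3889) ≈ 0.8521
After 'pass': P(defective) = 0.45·0.8521 / (0.45·0.8521 + 0.85·0.1479) ≈ 0.7531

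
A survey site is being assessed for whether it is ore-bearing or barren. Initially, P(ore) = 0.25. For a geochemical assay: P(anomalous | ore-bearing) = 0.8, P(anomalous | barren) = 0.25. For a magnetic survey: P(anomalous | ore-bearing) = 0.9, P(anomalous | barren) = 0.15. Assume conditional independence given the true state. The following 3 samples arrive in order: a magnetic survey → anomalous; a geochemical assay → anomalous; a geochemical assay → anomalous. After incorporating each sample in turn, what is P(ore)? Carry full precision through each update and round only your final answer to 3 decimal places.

Each posterior becomes the prior for the next update.
After a magnetic survey='anomalous': P(ore) = 0.9·0.2500 / (0.9·0.2500 + 0.15·0.7500) ≈ 0.6667
After a geochemical assay='anomalous': P(ore) = 0.8·0.6667 / (0.8·0.6667 + 0.25·0.3333) ≈ 0.8649
After a geochemical assay='anomalous': P(ore) = 0.8·0.8649 / (0.8·0.8649 + 0.25·0.1351) ≈ 0.9534

0.953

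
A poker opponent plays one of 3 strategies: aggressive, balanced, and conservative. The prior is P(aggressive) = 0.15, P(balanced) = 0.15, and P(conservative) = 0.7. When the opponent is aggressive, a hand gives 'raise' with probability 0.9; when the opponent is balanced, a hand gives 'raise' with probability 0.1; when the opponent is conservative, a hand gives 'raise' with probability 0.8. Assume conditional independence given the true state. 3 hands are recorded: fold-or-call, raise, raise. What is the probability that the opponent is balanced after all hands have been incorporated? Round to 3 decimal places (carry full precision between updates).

0.013

Apply Bayes' rule sequentially, carrying P(balanced) forward.
After 'fold-or-call': normaliser = 0.1·0.1500 + 0.9·0.1500 + 0.2·0.7000; P(aggressive) ≈ 0.0517, P(balanced) ≈ 0.4655, P(conservative) ≈ 0.4828
After 'raise': normaliser = 0.9·0.0517 + 0.1·0.4655 + 0.8·0.4828; P(aggressive) ≈ 0.0971, P(balanced) ≈ 0.0971, P(conservative) ≈ 0.8058
After 'raise': normaliser = 0.9·0.0971 + 0.1·0.0971 + 0.8·0.8058; P(aggressive) ≈ 0.1178, P(balanced) ≈ 0.0131, P(conservative) ≈ 0.8691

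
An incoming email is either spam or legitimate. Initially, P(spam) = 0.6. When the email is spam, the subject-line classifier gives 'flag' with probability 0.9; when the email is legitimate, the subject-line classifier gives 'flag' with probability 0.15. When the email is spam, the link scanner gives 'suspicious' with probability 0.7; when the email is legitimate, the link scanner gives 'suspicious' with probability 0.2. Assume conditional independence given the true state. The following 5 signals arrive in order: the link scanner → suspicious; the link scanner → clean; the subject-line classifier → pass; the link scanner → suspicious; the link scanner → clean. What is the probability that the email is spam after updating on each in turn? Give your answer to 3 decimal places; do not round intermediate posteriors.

0.233

After the link scanner='suspicious': P(spam) = 0.7·0.6000 / (0.7·0.6000 + 0.2·0.4000) ≈ 0.8400
After the link scanner='clean': P(spam) = 0.3·0.8400 / (0.3·0.8400 + 0.8·0.1600) ≈ 0.6632
After the subject-line classifier='pass': P(spam) = 0.1·0.6632 / (0.1·0.6632 + 0.85·0.3368) ≈ 0.1881
After the link scanner='suspicious': P(spam) = 0.7·0.1881 / (0.7·0.1881 + 0.2·0.8119) ≈ 0.4477
After the link scanner='clean': P(spam) = 0.3·0.4477 / (0.3·0.4477 + 0.8·0.5523) ≈ 0.2331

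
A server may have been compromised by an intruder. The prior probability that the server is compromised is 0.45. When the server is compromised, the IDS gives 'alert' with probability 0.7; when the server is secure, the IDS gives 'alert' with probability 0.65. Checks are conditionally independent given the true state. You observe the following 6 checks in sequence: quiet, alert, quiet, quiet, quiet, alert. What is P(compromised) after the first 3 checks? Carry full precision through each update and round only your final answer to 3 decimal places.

Each posterior becomes the prior for the next update.
After 'quiet': P(compromised) = 0.3·0.4500 / (0.3·0.4500 + 0.35·0.5500) ≈ 0.4122
After 'alert': P(compromised) = 0.7·0.4122 / (0.7·0.4122 + 0.65·0.5878) ≈ 0.4303
After 'quiet': P(compromised) = 0.3·0.4303 / (0.3·0.4303 + 0.35·0.5697) ≈ 0.3930

0.393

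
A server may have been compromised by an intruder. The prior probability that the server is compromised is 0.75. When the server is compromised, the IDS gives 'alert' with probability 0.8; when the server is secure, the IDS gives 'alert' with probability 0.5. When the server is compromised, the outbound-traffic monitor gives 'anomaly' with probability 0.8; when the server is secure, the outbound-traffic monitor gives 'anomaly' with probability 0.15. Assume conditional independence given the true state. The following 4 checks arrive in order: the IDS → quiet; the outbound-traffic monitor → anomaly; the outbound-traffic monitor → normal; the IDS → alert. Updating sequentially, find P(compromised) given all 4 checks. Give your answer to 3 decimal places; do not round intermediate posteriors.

0.707

After the IDS='quiet': P(compromised) = 0.2·0.7500 / (0.2·0.7500 + 0.5·0.2500) ≈ 0.5455
After the outbound-traffic monitor='anomaly': P(compromised) = 0.8·0.5455 / (0.8·0.5455 + 0.15·0.4545) ≈ 0.8649
After the outbound-traffic monitor='normal': P(compromised) = 0.2·0.8649 / (0.2·0.8649 + 0.85·0.1351) ≈ 0.6009
After the IDS='alert': P(compromised) = 0.8·0.6009 / (0.8·0.6009 + 0.5·0.3991) ≈ 0.7067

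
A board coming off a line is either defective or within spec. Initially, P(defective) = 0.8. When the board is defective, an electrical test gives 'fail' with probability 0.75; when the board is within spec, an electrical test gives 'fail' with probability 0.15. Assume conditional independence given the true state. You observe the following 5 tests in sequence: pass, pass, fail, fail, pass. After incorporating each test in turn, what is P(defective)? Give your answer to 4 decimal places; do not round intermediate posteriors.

After 'pass': P(defective) = 0.25·0.8000 / (0.25·0.8000 + 0.85·0.2000) ≈ 0.5405
After 'pass': P(defective) = 0.25·0.5405 / (0.25·0.5405 + 0.85·0.4595) ≈ 0.2571
After 'fail': P(defective) = 0.75·0.2571 / (0.75·0.2571 + 0.15·0.7429) ≈ 0.6337
After 'fail': P(defective) = 0.75·0.6337 / (0.75·0.6337 + 0.15·0.3663) ≈ 0.8964
After 'pass': P(defective) = 0.25·0.8964 / (0.25·0.8964 + 0.85·0.1036) ≈ 0.7179

0.7179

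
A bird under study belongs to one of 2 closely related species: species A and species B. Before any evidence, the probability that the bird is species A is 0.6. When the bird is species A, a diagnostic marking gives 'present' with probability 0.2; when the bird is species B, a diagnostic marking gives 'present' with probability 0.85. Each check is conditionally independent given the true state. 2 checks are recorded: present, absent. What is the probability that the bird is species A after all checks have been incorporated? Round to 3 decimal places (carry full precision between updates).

After 'present': P(species A) = 0.2·0.6000 / (0.2·0.6000 + 0.85·0.4000) ≈ 0.2609
After 'absent': P(species A) = 0.8·0.2609 / (0.8·0.2609 + 0.15·0.7391) ≈ 0.6531

0.653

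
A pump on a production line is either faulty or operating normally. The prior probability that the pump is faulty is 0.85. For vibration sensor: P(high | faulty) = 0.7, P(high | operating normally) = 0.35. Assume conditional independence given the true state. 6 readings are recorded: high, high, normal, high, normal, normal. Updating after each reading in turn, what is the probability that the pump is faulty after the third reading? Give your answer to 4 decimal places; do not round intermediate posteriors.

Each posterior becomes the prior for the next update.
After 'high': P(faulty) = 0.7·0.8500 / (0.7·0.8500 + 0.35·0.1500) ≈ 0.9189
After 'high': P(faulty) = 0.7·0.9189 / (0.7·0.9189 + 0.35·0.0811) ≈ 0.9577
After 'normal': P(faulty) = 0.3·0.9577 / (0.3·0.9577 + 0.65·0.0423) ≈ 0.9128

0.9128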